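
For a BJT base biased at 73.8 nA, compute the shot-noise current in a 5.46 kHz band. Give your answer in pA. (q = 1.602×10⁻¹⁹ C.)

I_n = √(2qI·B)
2qI·B = 2 × 1.602×10⁻¹⁹ × 7.38×10⁻⁸ × 5.46×10³ = 1.29×10⁻²² A²
I_n = √(1.29×10⁻²²) = 1.14×10⁻¹¹ A = 11.4 pA

11.4 pA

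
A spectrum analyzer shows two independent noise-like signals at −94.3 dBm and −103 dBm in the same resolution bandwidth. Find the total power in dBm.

Convert to linear, add, convert back:
P₁ = 3.72×10⁻¹³ W, P₂ = 5.01×10⁻¹⁴ W
P_tot = 4.22×10⁻¹³ W → 10 log₁₀(P_tot / 10⁻³) = −93.8 dBm

−93.8 dBm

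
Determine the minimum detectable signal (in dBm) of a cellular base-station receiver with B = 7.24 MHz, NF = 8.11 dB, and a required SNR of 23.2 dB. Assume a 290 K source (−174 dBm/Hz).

−74.1 dBm

Sensitivity = −174 + 10 log₁₀(B) + NF + SNR_min
= −174 + 68.6 + 8.11 + 23.2
= −74.09 dBm → −74.1 dBm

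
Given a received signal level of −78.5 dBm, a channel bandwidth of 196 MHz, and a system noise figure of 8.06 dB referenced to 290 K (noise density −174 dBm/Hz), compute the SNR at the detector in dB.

Noise floor: N = −174 + 10 log₁₀(B) + NF
10 log₁₀(1.96×10⁸) = 82.92 dB
N = −174 + 82.92 + 8.06 = −83.02 dBm
SNR = P_sig − N = −78.5 − (−83.02) = 4.52 dB → 4.5 dB

4.5 dB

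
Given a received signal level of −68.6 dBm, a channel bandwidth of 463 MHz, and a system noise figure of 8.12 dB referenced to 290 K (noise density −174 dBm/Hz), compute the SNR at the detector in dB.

10.6 dB

Noise floor: N = −174 + 10 log₁₀(B) + NF
10 log₁₀(4.63×10⁸) = 86.66 dB
N = −174 + 86.66 + 8.12 = −79.22 dBm
SNR = P_sig − N = −68.6 − (−79.22) = 10.62 dB → 10.6 dB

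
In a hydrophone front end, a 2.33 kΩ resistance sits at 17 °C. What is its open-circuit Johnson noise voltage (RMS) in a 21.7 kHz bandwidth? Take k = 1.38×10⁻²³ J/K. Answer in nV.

T = 17 °C + 273.15 = 290.15 K
V_n = √(4kTRB)
4kTRB = 4 × 1.38×10⁻²³ × 290.15 × 2.33×10³ × 2.17×10⁴ = 8.10×10⁻¹³ V²
V_n = √(8.10×10⁻¹³) = 9.00×10⁻⁷ V = 900 nV

900 nV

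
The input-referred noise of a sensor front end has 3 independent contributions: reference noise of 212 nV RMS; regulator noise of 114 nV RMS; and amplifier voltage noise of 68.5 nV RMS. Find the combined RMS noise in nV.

Uncorrelated sources add in power (mean-square): V_tot = √(ΣV_i²)
V_tot = √[(2.12×10⁻⁷)² + (1.14×10⁻⁷)² + (6.85×10⁻⁸)²] = 2.50×10⁻⁷ V = 250 nV

250 nV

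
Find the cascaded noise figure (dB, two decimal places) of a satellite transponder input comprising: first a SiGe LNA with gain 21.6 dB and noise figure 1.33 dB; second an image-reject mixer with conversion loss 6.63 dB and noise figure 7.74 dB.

1.44 dB

Convert to linear (a loss of L dB is a gain of −L dB): F_i = 10^(NF_i/10), G_i = 10^(G_i,dB/10)
  Stage 1: F_1 = 10^(1.33/10) = 1.358, G_1 = 10^(21.6/10) = 144.5
  Stage 2: F_2 = 10^(7.74/10) = 5.943, G_2 = 10^(−6.63/10) = 0.2173
Friis cascade:
  F = 1.358 + (5.943 − 1)/144.5 = 1.393
NF = 10 log₁₀(1.393) = 1.44 dB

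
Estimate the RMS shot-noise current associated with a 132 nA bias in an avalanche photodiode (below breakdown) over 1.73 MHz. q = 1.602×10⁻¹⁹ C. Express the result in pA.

I_n = √(2qI·B)
2qI·B = 2 × 1.602×10⁻¹⁹ × 1.32×10⁻⁷ × 1.73×10⁶ = 7.32×10⁻²⁰ A²
I_n = √(7.32×10⁻²⁰) = 2.70×10⁻¹⁰ A = 270 pA

270 pA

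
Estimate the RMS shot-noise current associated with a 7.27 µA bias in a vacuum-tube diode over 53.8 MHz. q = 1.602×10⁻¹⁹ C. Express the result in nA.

I_n = √(2qI·B)
2qI·B = 2 × 1.602×10⁻¹⁹ × 7.27×10⁻⁶ × 5.38×10⁷ = 1.25×10⁻¹⁶ A²
I_n = √(1.25×10⁻¹⁶) = 1.12×10⁻⁸ A = 11.2 nA

11.2 nA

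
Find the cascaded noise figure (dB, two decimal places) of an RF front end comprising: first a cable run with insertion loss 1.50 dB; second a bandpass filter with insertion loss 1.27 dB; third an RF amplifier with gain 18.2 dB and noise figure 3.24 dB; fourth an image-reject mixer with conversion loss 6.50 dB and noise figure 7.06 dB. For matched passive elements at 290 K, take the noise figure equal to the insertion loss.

6.14 dB

Convert to linear (a loss of L dB is a gain of −L dB): F_i = 10^(NF_i/10), G_i = 10^(G_i,dB/10)
  Stage 1: F_1 = 10^(1.50/10) = 1.413, G_1 = 10^(−1.50/10) = 0.7079
  Stage 2: F_2 = 10^(1.27/10) = 1.340, G_2 = 10^(−1.27/10) = 0.7464
  Stage 3: F_3 = 10^(3.24/10) = 2.109, G_3 = 10^(18.2/10) = 66.07
  Stage 4: F_4 = 10^(7.06/10) = 5.082, G_4 = 10^(−6.50/10) = 0.2239
Friis cascade:
  F = 1.413 + (1.340 − 1)/0.7079 + (2.109 − 1)/0.5284 + (5.082 − 1)/34.91 = 4.107
NF = 10 log₁₀(4.107) = 6.14 dB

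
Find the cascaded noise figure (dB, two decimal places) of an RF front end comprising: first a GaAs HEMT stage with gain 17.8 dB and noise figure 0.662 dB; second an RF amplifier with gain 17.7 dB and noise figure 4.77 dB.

0.78 dB

Convert to linear (a loss of L dB is a gain of −L dB): F_i = 10^(NF_i/10), G_i = 10^(G_i,dB/10)
  Stage 1: F_1 = 10^(0.662/10) = 1.165, G_1 = 10^(17.8/10) = 60.26
  Stage 2: F_2 = 10^(4.77/10) = 2.999, G_2 = 10^(17.7/10) = 58.88
Friis cascade:
  F = 1.165 + (2.999 − 1)/60.26 = 1.198
NF = 10 log₁₀(1.198) = 0.78 dB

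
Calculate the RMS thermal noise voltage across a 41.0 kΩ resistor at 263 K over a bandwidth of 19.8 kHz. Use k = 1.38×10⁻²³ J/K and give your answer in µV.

3.43 µV

V_n = √(4kTRB)
4kTRB = 4 × 1.38×10⁻²³ × 263 × 4.10×10⁴ × 1.98×10⁴ = 1.18×10⁻¹¹ V²
V_n = √(1.18×10⁻¹¹) = 3.43×10⁻⁶ V = 3.43 µV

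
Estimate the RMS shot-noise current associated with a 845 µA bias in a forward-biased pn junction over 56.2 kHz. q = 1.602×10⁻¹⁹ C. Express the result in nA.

3.90 nA

I_n = √(2qI·B)
2qI·B = 2 × 1.602×10⁻¹⁹ × 8.45×10⁻⁴ × 5.62×10⁴ = 1.52×10⁻¹⁷ A²
I_n = √(1.52×10⁻¹⁷) = 3.90×10⁻⁹ A = 3.90 nA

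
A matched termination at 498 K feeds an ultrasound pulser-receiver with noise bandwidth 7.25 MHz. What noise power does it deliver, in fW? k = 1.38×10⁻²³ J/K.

49.8 fW

P_n = kTB = 1.38×10⁻²³ × 498 × 7.25×10⁶ = 4.98×10⁻¹⁴ W = 49.8 fW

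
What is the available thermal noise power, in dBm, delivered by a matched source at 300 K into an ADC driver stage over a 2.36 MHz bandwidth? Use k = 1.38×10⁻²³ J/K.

P_n = kTB = 1.38×10⁻²³ × 300 × 2.36×10⁶ = 9.77×10⁻¹⁵ W
In dBm: 10 log₁₀(9.77×10⁻¹⁵ / 10⁻³) = −110.1 dBm

−110.1 dBm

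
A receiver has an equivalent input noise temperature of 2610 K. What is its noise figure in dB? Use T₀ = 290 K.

10.00 dB

F = 1 + T_e/T₀ = 1 + 2610/290 = 10
NF = 10 log₁₀(10) = 10.00 dB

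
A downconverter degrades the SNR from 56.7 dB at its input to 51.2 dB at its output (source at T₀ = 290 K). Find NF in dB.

NF (dB) = SNR_in(dB) − SNR_out(dB) when the source is at T₀
NF = 56.7 − 51.2 = 5.5 dB

5.5 dB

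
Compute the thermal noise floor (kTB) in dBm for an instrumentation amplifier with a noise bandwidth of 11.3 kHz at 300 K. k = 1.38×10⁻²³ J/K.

P_n = kTB = 1.38×10⁻²³ × 300 × 1.13×10⁴ = 4.68×10⁻¹⁷ W
In dBm: 10 log₁₀(4.68×10⁻¹⁷ / 10⁻³) = −133.3 dBm

−133.3 dBm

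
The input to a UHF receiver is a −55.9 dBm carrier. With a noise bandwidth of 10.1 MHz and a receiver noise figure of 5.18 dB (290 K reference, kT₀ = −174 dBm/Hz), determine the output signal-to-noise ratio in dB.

42.9 dB

Noise floor: N = −174 + 10 log₁₀(B) + NF
10 log₁₀(1.01×10⁷) = 70.04 dB
N = −174 + 70.04 + 5.18 = −98.78 dBm
SNR = P_sig − N = −55.9 − (−98.78) = 42.88 dB → 42.9 dB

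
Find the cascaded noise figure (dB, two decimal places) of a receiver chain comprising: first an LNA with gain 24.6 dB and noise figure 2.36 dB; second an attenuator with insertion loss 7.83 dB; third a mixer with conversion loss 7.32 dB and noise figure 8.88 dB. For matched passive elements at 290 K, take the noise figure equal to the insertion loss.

2.74 dB

Convert to linear (a loss of L dB is a gain of −L dB): F_i = 10^(NF_i/10), G_i = 10^(G_i,dB/10)
  Stage 1: F_1 = 10^(2.36/10) = 1.722, G_1 = 10^(24.6/10) = 288.4
  Stage 2: F_2 = 10^(7.83/10) = 6.067, G_2 = 10^(−7.83/10) = 0.1648
  Stage 3: F_3 = 10^(8.88/10) = 7.727, G_3 = 10^(−7.32/10) = 0.1854
Friis cascade:
  F = 1.722 + (6.067 − 1)/288.4 + (7.727 − 1)/47.53 = 1.881
NF = 10 log₁₀(1.881) = 2.74 dB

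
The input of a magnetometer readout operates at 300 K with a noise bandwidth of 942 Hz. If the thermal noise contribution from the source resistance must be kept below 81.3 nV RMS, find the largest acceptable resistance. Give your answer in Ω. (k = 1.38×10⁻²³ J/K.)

424 Ω

Johnson–Nyquist: V_n = √(4kTRB) ⇒ R = V_n² / (4kTB)
4kTB = 4 × 1.38×10⁻²³ × 300 × 9.42×10² = 1.56×10⁻¹⁷
R = (8.13×10⁻⁸)² / 1.56×10⁻¹⁷ = 4.24×10² Ω = 424 Ω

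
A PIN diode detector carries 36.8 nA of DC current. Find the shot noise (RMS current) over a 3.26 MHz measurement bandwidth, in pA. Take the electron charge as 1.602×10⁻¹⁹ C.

196 pA

I_n = √(2qI·B)
2qI·B = 2 × 1.602×10⁻¹⁹ × 3.68×10⁻⁸ × 3.26×10⁶ = 3.84×10⁻²⁰ A²
I_n = √(3.84×10⁻²⁰) = 1.96×10⁻¹⁰ A = 196 pA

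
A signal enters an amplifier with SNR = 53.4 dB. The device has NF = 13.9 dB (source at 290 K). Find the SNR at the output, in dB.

By definition F = SNR_in/SNR_out, so in dB: SNR_out = SNR_in − NF
SNR_out = 53.4 − 13.9 = 39.5 dB

39.5 dB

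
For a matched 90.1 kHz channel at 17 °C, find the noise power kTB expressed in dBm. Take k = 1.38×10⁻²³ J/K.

−124.4 dBm

T = 17 °C + 273.15 = 290.15 K
P_n = kTB = 1.38×10⁻²³ × 290.15 × 9.01×10⁴ = 3.61×10⁻¹⁶ W
In dBm: 10 log₁₀(3.61×10⁻¹⁶ / 10⁻³) = −124.4 dBm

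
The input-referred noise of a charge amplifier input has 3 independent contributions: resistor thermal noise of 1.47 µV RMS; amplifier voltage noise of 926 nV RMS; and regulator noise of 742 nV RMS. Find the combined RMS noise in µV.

Uncorrelated sources add in power (mean-square): V_tot = √(ΣV_i²)
V_tot = √[(1.47×10⁻⁶)² + (9.26×10⁻⁷)² + (7.42×10⁻⁷)²] = 1.89×10⁻⁶ V = 1.89 µV

1.89 µV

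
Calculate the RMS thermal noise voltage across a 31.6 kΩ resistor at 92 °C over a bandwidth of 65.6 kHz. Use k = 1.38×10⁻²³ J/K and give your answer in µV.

T = 92 °C + 273.15 = 365.15 K
V_n = √(4kTRB)
4kTRB = 4 × 1.38×10⁻²³ × 365.15 × 3.16×10⁴ × 6.56×10⁴ = 4.18×10⁻¹¹ V²
V_n = √(4.18×10⁻¹¹) = 6.46×10⁻⁶ V = 6.46 µV

6.46 µV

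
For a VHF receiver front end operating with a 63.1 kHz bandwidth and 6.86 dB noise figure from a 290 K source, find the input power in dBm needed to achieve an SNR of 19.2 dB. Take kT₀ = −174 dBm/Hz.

Sensitivity = −174 + 10 log₁₀(B) + NF + SNR_min
= −174 + 48 + 6.86 + 19.2
= −99.94 dBm → −99.9 dBm

−99.9 dBm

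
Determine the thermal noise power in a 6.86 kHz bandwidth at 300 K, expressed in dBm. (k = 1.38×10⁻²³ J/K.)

P_n = kTB = 1.38×10⁻²³ × 300 × 6.86×10³ = 2.84×10⁻¹⁷ W
In dBm: 10 log₁₀(2.84×10⁻¹⁷ / 10⁻³) = −135.5 dBm

−135.5 dBm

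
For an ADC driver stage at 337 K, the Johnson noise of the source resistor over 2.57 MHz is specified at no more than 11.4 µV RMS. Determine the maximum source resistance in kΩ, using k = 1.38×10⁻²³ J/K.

Johnson–Nyquist: V_n = √(4kTRB) ⇒ R = V_n² / (4kTB)
4kTB = 4 × 1.38×10⁻²³ × 337 × 2.57×10⁶ = 4.78×10⁻¹⁴
R = (1.14×10⁻⁵)² / 4.78×10⁻¹⁴ = 2.72×10³ Ω = 2.72 kΩ

2.72 kΩ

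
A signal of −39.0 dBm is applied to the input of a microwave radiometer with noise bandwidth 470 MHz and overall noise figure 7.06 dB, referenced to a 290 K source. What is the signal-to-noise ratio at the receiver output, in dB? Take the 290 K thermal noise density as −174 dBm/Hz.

Noise floor: N = −174 + 10 log₁₀(B) + NF
10 log₁₀(4.70×10⁸) = 86.72 dB
N = −174 + 86.72 + 7.06 = −80.22 dBm
SNR = P_sig − N = −39.0 − (−80.22) = 41.22 dB → 41.2 dB

41.2 dB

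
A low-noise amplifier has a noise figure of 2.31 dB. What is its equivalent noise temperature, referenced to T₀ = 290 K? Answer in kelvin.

204 K

F = 10^(2.31/10) = 1.70216
T_e = (F − 1)·T₀ = (1.70216 − 1) × 290 = 204 K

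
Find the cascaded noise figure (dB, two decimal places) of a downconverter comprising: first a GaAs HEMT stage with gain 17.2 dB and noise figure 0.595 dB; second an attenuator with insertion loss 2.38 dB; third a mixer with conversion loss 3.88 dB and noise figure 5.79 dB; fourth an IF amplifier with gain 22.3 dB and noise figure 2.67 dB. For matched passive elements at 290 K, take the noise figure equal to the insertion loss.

1.21 dB

Convert to linear (a loss of L dB is a gain of −L dB): F_i = 10^(NF_i/10), G_i = 10^(G_i,dB/10)
  Stage 1: F_1 = 10^(0.595/10) = 1.147, G_1 = 10^(17.2/10) = 52.48
  Stage 2: F_2 = 10^(2.38/10) = 1.730, G_2 = 10^(−2.38/10) = 0.5781
  Stage 3: F_3 = 10^(5.79/10) = 3.793, G_3 = 10^(−3.88/10) = 0.4093
  Stage 4: F_4 = 10^(2.67/10) = 1.849, G_4 = 10^(22.3/10) = 169.8
Friis cascade:
  F = 1.147 + (1.730 − 1)/52.48 + (3.793 − 1)/30.34 + (1.849 − 1)/12.42 = 1.321
NF = 10 log₁₀(1.321) = 1.21 dB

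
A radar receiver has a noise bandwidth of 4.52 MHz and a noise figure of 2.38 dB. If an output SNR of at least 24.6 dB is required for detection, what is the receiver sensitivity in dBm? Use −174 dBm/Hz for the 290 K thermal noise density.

−80.5 dBm

Sensitivity = −174 + 10 log₁₀(B) + NF + SNR_min
= −174 + 66.55 + 2.38 + 24.6
= −80.47 dBm → −80.5 dBm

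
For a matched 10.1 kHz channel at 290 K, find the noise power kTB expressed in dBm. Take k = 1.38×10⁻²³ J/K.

P_n = kTB = 1.38×10⁻²³ × 290 × 1.01×10⁴ = 4.04×10⁻¹⁷ W
In dBm: 10 log₁₀(4.04×10⁻¹⁷ / 10⁻³) = −133.9 dBm

−133.9 dBm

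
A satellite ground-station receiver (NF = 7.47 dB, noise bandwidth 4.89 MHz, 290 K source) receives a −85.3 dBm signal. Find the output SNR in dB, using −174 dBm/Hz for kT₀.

14.3 dB

Noise floor: N = −174 + 10 log₁₀(B) + NF
10 log₁₀(4.89×10⁶) = 66.89 dB
N = −174 + 66.89 + 7.47 = −99.64 dBm
SNR = P_sig − N = −85.3 − (−99.64) = 14.34 dB → 14.3 dB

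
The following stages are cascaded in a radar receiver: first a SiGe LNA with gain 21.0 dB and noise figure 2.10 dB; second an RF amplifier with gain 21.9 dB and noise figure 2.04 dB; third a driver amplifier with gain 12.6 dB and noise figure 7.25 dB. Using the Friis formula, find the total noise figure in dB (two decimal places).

2.11 dB

Convert to linear (a loss of L dB is a gain of −L dB): F_i = 10^(NF_i/10), G_i = 10^(G_i,dB/10)
  Stage 1: F_1 = 10^(2.10/10) = 1.622, G_1 = 10^(21.0/10) = 125.9
  Stage 2: F_2 = 10^(2.04/10) = 1.600, G_2 = 10^(21.9/10) = 154.9
  Stage 3: F_3 = 10^(7.25/10) = 5.309, G_3 = 10^(12.6/10) = 18.20
Friis cascade:
  F = 1.622 + (1.600 − 1)/125.9 + (5.309 − 1)/1.950×10⁴ = 1.627
NF = 10 log₁₀(1.627) = 2.11 dB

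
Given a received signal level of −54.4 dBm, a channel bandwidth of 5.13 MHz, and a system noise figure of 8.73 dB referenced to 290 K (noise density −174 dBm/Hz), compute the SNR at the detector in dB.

43.8 dB

Noise floor: N = −174 + 10 log₁₀(B) + NF
10 log₁₀(5.13×10⁶) = 67.1 dB
N = −174 + 67.1 + 8.73 = −98.17 dBm
SNR = P_sig − N = −54.4 − (−98.17) = 43.77 dB → 43.8 dB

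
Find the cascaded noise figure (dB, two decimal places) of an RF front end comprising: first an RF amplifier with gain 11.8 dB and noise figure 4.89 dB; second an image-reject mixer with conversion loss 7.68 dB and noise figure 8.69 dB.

5.45 dB

Convert to linear (a loss of L dB is a gain of −L dB): F_i = 10^(NF_i/10), G_i = 10^(G_i,dB/10)
  Stage 1: F_1 = 10^(4.89/10) = 3.083, G_1 = 10^(11.8/10) = 15.14
  Stage 2: F_2 = 10^(8.69/10) = 7.396, G_2 = 10^(−7.68/10) = 0.1706
Friis cascade:
  F = 3.083 + (7.396 − 1)/15.14 = 3.506
NF = 10 log₁₀(3.506) = 5.45 dB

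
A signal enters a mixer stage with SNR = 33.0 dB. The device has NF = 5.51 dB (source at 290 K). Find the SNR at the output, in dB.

27.49 dB

By definition F = SNR_in/SNR_out, so in dB: SNR_out = SNR_in − NF
SNR_out = 33.0 − 5.51 = 27.49 dB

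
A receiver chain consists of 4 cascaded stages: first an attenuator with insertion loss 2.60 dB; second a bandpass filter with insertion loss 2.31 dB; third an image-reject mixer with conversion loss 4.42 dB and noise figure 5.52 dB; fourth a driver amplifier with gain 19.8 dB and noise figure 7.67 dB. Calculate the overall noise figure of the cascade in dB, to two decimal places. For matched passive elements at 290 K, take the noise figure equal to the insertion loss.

17.21 dB

Convert to linear (a loss of L dB is a gain of −L dB): F_i = 10^(NF_i/10), G_i = 10^(G_i,dB/10)
  Stage 1: F_1 = 10^(2.60/10) = 1.820, G_1 = 10^(−2.60/10) = 0.5495
  Stage 2: F_2 = 10^(2.31/10) = 1.702, G_2 = 10^(−2.31/10) = 0.5875
  Stage 3: F_3 = 10^(5.52/10) = 3.565, G_3 = 10^(−4.42/10) = 0.3614
  Stage 4: F_4 = 10^(7.67/10) = 5.848, G_4 = 10^(19.8/10) = 95.50
Friis cascade:
  F = 1.820 + (1.702 − 1)/0.5495 + (3.565 − 1)/0.3228 + (5.848 − 1)/0.1167 = 52.59
NF = 10 log₁₀(52.59) = 17.21 dB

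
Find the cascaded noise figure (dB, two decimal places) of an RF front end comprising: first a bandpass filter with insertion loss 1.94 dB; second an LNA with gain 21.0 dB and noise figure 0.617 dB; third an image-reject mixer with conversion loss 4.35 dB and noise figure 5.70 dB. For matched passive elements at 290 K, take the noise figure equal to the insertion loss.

2.64 dB

Convert to linear (a loss of L dB is a gain of −L dB): F_i = 10^(NF_i/10), G_i = 10^(G_i,dB/10)
  Stage 1: F_1 = 10^(1.94/10) = 1.563, G_1 = 10^(−1.94/10) = 0.6397
  Stage 2: F_2 = 10^(0.617/10) = 1.153, G_2 = 10^(21.0/10) = 125.9
  Stage 3: F_3 = 10^(5.70/10) = 3.715, G_3 = 10^(−4.35/10) = 0.3673
Friis cascade:
  F = 1.563 + (1.153 − 1)/0.6397 + (3.715 − 1)/80.54 = 1.835
NF = 10 log₁₀(1.835) = 2.64 dB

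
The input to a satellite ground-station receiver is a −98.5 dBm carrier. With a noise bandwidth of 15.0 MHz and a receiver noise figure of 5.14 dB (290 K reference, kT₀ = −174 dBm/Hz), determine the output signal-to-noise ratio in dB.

−1.4 dB

Noise floor: N = −174 + 10 log₁₀(B) + NF
10 log₁₀(1.50×10⁷) = 71.76 dB
N = −174 + 71.76 + 5.14 = −97.10 dBm
SNR = P_sig − N = −98.5 − (−97.10) = −1.40 dB → −1.4 dB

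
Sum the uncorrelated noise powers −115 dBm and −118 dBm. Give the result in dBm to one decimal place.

−113.2 dBm

Convert to linear, add, convert back:
P₁ = 3.16×10⁻¹⁵ W, P₂ = 1.58×10⁻¹⁵ W
P_tot = 4.75×10⁻¹⁵ W → 10 log₁₀(P_tot / 10⁻³) = −113.2 dBm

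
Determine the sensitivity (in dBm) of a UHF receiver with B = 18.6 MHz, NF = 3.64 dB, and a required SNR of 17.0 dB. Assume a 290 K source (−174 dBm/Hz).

−80.7 dBm

Sensitivity = −174 + 10 log₁₀(B) + NF + SNR_min
= −174 + 72.7 + 3.64 + 17.0
= −80.66 dBm → −80.7 dBm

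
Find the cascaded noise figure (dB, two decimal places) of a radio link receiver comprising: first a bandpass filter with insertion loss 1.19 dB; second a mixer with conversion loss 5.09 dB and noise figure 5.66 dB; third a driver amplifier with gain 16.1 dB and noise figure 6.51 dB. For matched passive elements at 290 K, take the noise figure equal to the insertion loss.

12.92 dB

Convert to linear (a loss of L dB is a gain of −L dB): F_i = 10^(NF_i/10), G_i = 10^(G_i,dB/10)
  Stage 1: F_1 = 10^(1.19/10) = 1.315, G_1 = 10^(−1.19/10) = 0.7603
  Stage 2: F_2 = 10^(5.66/10) = 3.681, G_2 = 10^(−5.09/10) = 0.3097
  Stage 3: F_3 = 10^(6.51/10) = 4.477, G_3 = 10^(16.1/10) = 40.74
Friis cascade:
  F = 1.315 + (3.681 − 1)/0.7603 + (4.477 − 1)/0.2355 = 19.61
NF = 10 log₁₀(19.61) = 12.92 dB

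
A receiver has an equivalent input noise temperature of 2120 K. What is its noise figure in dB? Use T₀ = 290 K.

F = 1 + T_e/T₀ = 1 + 2120/290 = 8.31034
NF = 10 log₁₀(8.31034) = 9.20 dB

9.20 dB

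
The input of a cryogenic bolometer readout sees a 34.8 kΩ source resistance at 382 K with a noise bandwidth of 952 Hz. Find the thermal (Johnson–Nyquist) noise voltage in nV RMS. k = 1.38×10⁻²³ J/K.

V_n = √(4kTRB)
4kTRB = 4 × 1.38×10⁻²³ × 382 × 3.48×10⁴ × 9.52×10² = 6.99×10⁻¹³ V²
V_n = √(6.99×10⁻¹³) = 8.36×10⁻⁷ V = 836 nV

836 nV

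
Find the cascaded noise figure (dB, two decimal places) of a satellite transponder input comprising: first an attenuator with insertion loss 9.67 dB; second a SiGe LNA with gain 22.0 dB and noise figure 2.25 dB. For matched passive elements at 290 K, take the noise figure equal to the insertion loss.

11.92 dB

Convert to linear (a loss of L dB is a gain of −L dB): F_i = 10^(NF_i/10), G_i = 10^(G_i,dB/10)
  Stage 1: F_1 = 10^(9.67/10) = 9.268, G_1 = 10^(−9.67/10) = 0.1079
  Stage 2: F_2 = 10^(2.25/10) = 1.679, G_2 = 10^(22.0/10) = 158.5
Friis cascade:
  F = 9.268 + (1.679 − 1)/0.1079 = 15.56
NF = 10 log₁₀(15.56) = 11.92 dB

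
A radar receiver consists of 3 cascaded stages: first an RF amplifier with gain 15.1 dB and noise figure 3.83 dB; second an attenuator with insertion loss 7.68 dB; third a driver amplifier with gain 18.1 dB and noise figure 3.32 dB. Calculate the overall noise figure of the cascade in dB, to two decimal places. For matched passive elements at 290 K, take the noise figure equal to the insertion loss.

Convert to linear (a loss of L dB is a gain of −L dB): F_i = 10^(NF_i/10), G_i = 10^(G_i,dB/10)
  Stage 1: F_1 = 10^(3.83/10) = 2.415, G_1 = 10^(15.1/10) = 32.36
  Stage 2: F_2 = 10^(7.68/10) = 5.861, G_2 = 10^(−7.68/10) = 0.1706
  Stage 3: F_3 = 10^(3.32/10) = 2.148, G_3 = 10^(18.1/10) = 64.57
Friis cascade:
  F = 2.415 + (5.861 − 1)/32.36 + (2.148 − 1)/5.521 = 2.774
NF = 10 log₁₀(2.774) = 4.43 dB

4.43 dB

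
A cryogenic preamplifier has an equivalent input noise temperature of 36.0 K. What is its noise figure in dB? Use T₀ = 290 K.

F = 1 + T_e/T₀ = 1 + 36.0/290 = 1.12414
NF = 10 log₁₀(1.12414) = 0.508 dB

0.508 dB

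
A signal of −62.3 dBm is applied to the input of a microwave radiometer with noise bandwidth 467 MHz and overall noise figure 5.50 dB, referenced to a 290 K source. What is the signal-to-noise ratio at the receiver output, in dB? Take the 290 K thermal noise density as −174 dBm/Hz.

Noise floor: N = −174 + 10 log₁₀(B) + NF
10 log₁₀(4.67×10⁸) = 86.69 dB
N = −174 + 86.69 + 5.50 = −81.81 dBm
SNR = P_sig − N = −62.3 − (−81.81) = 19.51 dB → 19.5 dB

19.5 dB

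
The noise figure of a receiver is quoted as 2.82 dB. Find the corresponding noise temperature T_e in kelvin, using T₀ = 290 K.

F = 10^(2.82/10) = 1.91426
T_e = (F − 1)·T₀ = (1.91426 − 1) × 290 = 265 K

265 K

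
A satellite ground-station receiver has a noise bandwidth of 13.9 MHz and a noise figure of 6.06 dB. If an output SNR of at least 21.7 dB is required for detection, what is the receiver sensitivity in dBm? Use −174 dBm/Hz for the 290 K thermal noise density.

−74.8 dBm

Sensitivity = −174 + 10 log₁₀(B) + NF + SNR_min
= −174 + 71.43 + 6.06 + 21.7
= −74.81 dBm → −74.8 dBm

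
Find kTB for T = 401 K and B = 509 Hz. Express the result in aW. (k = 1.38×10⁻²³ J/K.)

P_n = kTB = 1.38×10⁻²³ × 401 × 5.09×10² = 2.82×10⁻¹⁸ W = 2.82 aW

2.82 aW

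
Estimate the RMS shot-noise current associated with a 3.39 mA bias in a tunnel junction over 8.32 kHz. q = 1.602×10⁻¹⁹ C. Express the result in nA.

3.01 nA

I_n = √(2qI·B)
2qI·B = 2 × 1.602×10⁻¹⁹ × 3.39×10⁻³ × 8.32×10³ = 9.04×10⁻¹⁸ A²
I_n = √(9.04×10⁻¹⁸) = 3.01×10⁻⁹ A = 3.01 nA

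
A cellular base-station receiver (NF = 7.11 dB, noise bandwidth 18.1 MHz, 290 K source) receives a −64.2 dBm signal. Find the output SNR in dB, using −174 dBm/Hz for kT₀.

Noise floor: N = −174 + 10 log₁₀(B) + NF
10 log₁₀(1.81×10⁷) = 72.58 dB
N = −174 + 72.58 + 7.11 = −94.31 dBm
SNR = P_sig − N = −64.2 − (−94.31) = 30.11 dB → 30.1 dB

30.1 dB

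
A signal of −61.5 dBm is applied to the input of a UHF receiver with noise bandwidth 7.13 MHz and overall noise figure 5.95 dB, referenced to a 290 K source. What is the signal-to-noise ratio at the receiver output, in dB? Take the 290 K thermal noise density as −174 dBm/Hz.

38.0 dB

Noise floor: N = −174 + 10 log₁₀(B) + NF
10 log₁₀(7.13×10⁶) = 68.53 dB
N = −174 + 68.53 + 5.95 = −99.52 dBm
SNR = P_sig − N = −61.5 − (−99.52) = 38.02 dB → 38.0 dB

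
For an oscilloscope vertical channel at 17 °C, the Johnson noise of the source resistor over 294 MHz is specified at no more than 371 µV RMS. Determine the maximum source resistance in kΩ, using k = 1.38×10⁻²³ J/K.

29.2 kΩ

T = 17 °C + 273.15 = 290.15 K
Johnson–Nyquist: V_n = √(4kTRB) ⇒ R = V_n² / (4kTB)
4kTB = 4 × 1.38×10⁻²³ × 290.15 × 2.94×10⁸ = 4.71×10⁻¹²
R = (3.71×10⁻⁴)² / 4.71×10⁻¹² = 2.92×10⁴ Ω = 29.2 kΩ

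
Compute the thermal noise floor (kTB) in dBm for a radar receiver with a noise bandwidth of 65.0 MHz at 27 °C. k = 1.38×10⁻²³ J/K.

−95.7 dBm

T = 27 °C + 273.15 = 300.15 K
P_n = kTB = 1.38×10⁻²³ × 300.15 × 6.50×10⁷ = 2.69×10⁻¹³ W
In dBm: 10 log₁₀(2.69×10⁻¹³ / 10⁻³) = −95.7 dBm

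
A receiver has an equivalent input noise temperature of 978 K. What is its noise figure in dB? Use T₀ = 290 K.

F = 1 + T_e/T₀ = 1 + 978/290 = 4.37241
NF = 10 log₁₀(4.37241) = 6.41 dB

6.41 dB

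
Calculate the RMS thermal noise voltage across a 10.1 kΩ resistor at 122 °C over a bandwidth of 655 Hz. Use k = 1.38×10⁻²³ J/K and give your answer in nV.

T = 122 °C + 273.15 = 395.15 K
V_n = √(4kTRB)
4kTRB = 4 × 1.38×10⁻²³ × 395.15 × 1.01×10⁴ × 6.55×10² = 1.44×10⁻¹³ V²
V_n = √(1.44×10⁻¹³) = 3.80×10⁻⁷ V = 380 nV

380 nV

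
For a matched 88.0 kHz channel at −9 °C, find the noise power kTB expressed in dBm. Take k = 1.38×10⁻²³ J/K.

T = −9 °C + 273.15 = 264.15 K
P_n = kTB = 1.38×10⁻²³ × 264.15 × 8.80×10⁴ = 3.21×10⁻¹⁶ W
In dBm: 10 log₁₀(3.21×10⁻¹⁶ / 10⁻³) = −124.9 dBm

−124.9 dBm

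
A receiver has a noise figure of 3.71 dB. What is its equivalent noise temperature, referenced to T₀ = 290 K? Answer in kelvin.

391 K

F = 10^(3.71/10) = 2.34963
T_e = (F − 1)·T₀ = (2.34963 − 1) × 290 = 391 K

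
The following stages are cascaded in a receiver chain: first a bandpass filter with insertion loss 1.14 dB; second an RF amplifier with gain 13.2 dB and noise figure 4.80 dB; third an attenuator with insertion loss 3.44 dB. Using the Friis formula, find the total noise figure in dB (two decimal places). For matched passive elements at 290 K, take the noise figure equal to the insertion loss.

6.02 dB

Convert to linear (a loss of L dB is a gain of −L dB): F_i = 10^(NF_i/10), G_i = 10^(G_i,dB/10)
  Stage 1: F_1 = 10^(1.14/10) = 1.300, G_1 = 10^(−1.14/10) = 0.7691
  Stage 2: F_2 = 10^(4.80/10) = 3.020, G_2 = 10^(13.2/10) = 20.89
  Stage 3: F_3 = 10^(3.44/10) = 2.208, G_3 = 10^(−3.44/10) = 0.4529
Friis cascade:
  F = 1.300 + (3.020 − 1)/0.7691 + (2.208 − 1)/16.07 = 4.002
NF = 10 log₁₀(4.002) = 6.02 dB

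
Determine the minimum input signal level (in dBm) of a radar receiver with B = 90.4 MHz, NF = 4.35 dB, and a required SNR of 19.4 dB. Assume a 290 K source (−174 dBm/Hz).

Sensitivity = −174 + 10 log₁₀(B) + NF + SNR_min
= −174 + 79.56 + 4.35 + 19.4
= −70.69 dBm → −70.7 dBm

−70.7 dBm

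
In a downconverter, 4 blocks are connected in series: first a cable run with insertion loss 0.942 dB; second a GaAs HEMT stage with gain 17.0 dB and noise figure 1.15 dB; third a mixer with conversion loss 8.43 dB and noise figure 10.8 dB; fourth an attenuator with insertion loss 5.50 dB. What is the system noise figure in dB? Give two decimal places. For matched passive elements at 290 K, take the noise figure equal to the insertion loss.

Convert to linear (a loss of L dB is a gain of −L dB): F_i = 10^(NF_i/10), G_i = 10^(G_i,dB/10)
  Stage 1: F_1 = 10^(0.942/10) = 1.242, G_1 = 10^(−0.942/10) = 0.8050
  Stage 2: F_2 = 10^(1.15/10) = 1.303, G_2 = 10^(17.0/10) = 50.12
  Stage 3: F_3 = 10^(10.8/10) = 12.02, G_3 = 10^(−8.43/10) = 0.1435
  Stage 4: F_4 = 10^(5.50/10) = 3.548, G_4 = 10^(−5.50/10) = 0.2818
Friis cascade:
  F = 1.242 + (1.303 − 1)/0.8050 + (12.02 − 1)/40.35 + (3.548 − 1)/5.792 = 2.332
NF = 10 log₁₀(2.332) = 3.68 dB

3.68 dB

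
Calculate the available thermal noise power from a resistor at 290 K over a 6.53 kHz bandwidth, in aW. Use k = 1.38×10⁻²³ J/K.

26.1 aW

P_n = kTB = 1.38×10⁻²³ × 290 × 6.53×10³ = 2.61×10⁻¹⁷ W = 26.1 aW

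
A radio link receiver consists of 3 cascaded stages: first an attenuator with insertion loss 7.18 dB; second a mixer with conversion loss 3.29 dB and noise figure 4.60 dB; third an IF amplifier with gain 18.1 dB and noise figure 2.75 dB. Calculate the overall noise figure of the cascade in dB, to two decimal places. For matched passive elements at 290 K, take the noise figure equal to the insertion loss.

13.96 dB

Convert to linear (a loss of L dB is a gain of −L dB): F_i = 10^(NF_i/10), G_i = 10^(G_i,dB/10)
  Stage 1: F_1 = 10^(7.18/10) = 5.224, G_1 = 10^(−7.18/10) = 0.1914
  Stage 2: F_2 = 10^(4.60/10) = 2.884, G_2 = 10^(−3.29/10) = 0.4688
  Stage 3: F_3 = 10^(2.75/10) = 1.884, G_3 = 10^(18.1/10) = 64.57
Friis cascade:
  F = 5.224 + (2.884 − 1)/0.1914 + (1.884 − 1)/0.08974 = 24.91
NF = 10 log₁₀(24.91) = 13.96 dB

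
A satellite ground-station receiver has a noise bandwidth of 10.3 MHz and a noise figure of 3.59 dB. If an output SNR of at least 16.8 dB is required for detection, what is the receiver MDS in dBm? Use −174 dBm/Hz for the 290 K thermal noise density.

Sensitivity = −174 + 10 log₁₀(B) + NF + SNR_min
= −174 + 70.13 + 3.59 + 16.8
= −83.48 dBm → −83.5 dBm

−83.5 dBm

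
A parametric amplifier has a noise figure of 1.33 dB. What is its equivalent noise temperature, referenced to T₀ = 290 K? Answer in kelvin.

F = 10^(1.33/10) = 1.35831
T_e = (F − 1)·T₀ = (1.35831 − 1) × 290 = 104 K

104 K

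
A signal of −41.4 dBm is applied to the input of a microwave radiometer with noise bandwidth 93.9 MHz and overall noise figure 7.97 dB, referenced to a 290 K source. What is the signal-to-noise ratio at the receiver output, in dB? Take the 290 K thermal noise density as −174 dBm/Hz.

Noise floor: N = −174 + 10 log₁₀(B) + NF
10 log₁₀(9.39×10⁷) = 79.73 dB
N = −174 + 79.73 + 7.97 = −86.30 dBm
SNR = P_sig − N = −41.4 − (−86.30) = 44.90 dB → 44.9 dB

44.9 dB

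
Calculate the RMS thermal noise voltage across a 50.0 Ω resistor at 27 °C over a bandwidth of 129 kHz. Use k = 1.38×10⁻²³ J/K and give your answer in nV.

T = 27 °C + 273.15 = 300.15 K
V_n = √(4kTRB)
4kTRB = 4 × 1.38×10⁻²³ × 300.15 × 5.00×10¹ × 1.29×10⁵ = 1.07×10⁻¹³ V²
V_n = √(1.07×10⁻¹³) = 3.27×10⁻⁷ V = 327 nV

327 nV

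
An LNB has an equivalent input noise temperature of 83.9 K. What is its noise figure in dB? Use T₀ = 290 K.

F = 1 + T_e/T₀ = 1 + 83.9/290 = 1.28931
NF = 10 log₁₀(1.28931) = 1.10 dB

1.10 dB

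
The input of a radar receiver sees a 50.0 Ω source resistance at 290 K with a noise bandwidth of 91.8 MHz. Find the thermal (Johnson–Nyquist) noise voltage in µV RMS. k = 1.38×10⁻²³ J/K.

V_n = √(4kTRB)
4kTRB = 4 × 1.38×10⁻²³ × 290 × 5.00×10¹ × 9.18×10⁷ = 7.35×10⁻¹¹ V²
V_n = √(7.35×10⁻¹¹) = 8.57×10⁻⁶ V = 8.57 µV

8.57 µV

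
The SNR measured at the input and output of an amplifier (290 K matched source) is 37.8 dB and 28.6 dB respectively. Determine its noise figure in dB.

NF (dB) = SNR_in(dB) − SNR_out(dB) when the source is at T₀
NF = 37.8 − 28.6 = 9.2 dB

9.2 dB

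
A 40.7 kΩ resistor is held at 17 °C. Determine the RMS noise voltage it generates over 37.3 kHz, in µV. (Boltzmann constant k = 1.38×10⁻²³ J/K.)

T = 17 °C + 273.15 = 290.15 K
V_n = √(4kTRB)
4kTRB = 4 × 1.38×10⁻²³ × 290.15 × 4.07×10⁴ × 3.73×10⁴ = 2.43×10⁻¹¹ V²
V_n = √(2.43×10⁻¹¹) = 4.93×10⁻⁶ V = 4.93 µV

4.93 µV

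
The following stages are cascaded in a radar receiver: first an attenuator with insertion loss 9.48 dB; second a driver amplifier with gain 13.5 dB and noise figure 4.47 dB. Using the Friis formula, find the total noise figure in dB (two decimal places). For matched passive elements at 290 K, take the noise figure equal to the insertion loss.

Convert to linear (a loss of L dB is a gain of −L dB): F_i = 10^(NF_i/10), G_i = 10^(G_i,dB/10)
  Stage 1: F_1 = 10^(9.48/10) = 8.872, G_1 = 10^(−9.48/10) = 0.1127
  Stage 2: F_2 = 10^(4.47/10) = 2.799, G_2 = 10^(13.5/10) = 22.39
Friis cascade:
  F = 8.872 + (2.799 − 1)/0.1127 = 24.83
NF = 10 log₁₀(24.83) = 13.95 dB

13.95 dB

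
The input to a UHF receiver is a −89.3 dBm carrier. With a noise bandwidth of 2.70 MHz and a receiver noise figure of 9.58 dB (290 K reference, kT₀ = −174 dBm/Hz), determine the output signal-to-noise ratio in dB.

Noise floor: N = −174 + 10 log₁₀(B) + NF
10 log₁₀(2.70×10⁶) = 64.31 dB
N = −174 + 64.31 + 9.58 = −100.11 dBm
SNR = P_sig − N = −89.3 − (−100.11) = 10.81 dB → 10.8 dB

10.8 dB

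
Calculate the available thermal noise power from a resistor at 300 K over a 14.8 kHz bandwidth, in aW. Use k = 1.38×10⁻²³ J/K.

P_n = kTB = 1.38×10⁻²³ × 300 × 1.48×10⁴ = 6.13×10⁻¹⁷ W = 61.3 aW

61.3 aW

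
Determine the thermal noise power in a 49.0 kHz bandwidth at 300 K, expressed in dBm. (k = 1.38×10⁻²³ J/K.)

−126.9 dBm

P_n = kTB = 1.38×10⁻²³ × 300 × 4.90×10⁴ = 2.03×10⁻¹⁶ W
In dBm: 10 log₁₀(2.03×10⁻¹⁶ / 10⁻³) = −126.9 dBm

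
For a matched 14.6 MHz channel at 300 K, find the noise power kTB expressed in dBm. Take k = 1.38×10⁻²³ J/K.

P_n = kTB = 1.38×10⁻²³ × 300 × 1.46×10⁷ = 6.04×10⁻¹⁴ W
In dBm: 10 log₁₀(6.04×10⁻¹⁴ / 10⁻³) = −102.2 dBm

−102.2 dBm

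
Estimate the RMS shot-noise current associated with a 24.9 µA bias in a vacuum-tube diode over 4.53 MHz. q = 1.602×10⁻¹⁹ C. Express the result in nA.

I_n = √(2qI·B)
2qI·B = 2 × 1.602×10⁻¹⁹ × 2.49×10⁻⁵ × 4.53×10⁶ = 3.61×10⁻¹⁷ A²
I_n = √(3.61×10⁻¹⁷) = 6.01×10⁻⁹ A = 6.01 nA

6.01 nA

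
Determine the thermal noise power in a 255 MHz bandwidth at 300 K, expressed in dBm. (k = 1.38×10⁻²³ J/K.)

P_n = kTB = 1.38×10⁻²³ × 300 × 2.55×10⁸ = 1.06×10⁻¹² W
In dBm: 10 log₁₀(1.06×10⁻¹² / 10⁻³) = −89.8 dBm

−89.8 dBm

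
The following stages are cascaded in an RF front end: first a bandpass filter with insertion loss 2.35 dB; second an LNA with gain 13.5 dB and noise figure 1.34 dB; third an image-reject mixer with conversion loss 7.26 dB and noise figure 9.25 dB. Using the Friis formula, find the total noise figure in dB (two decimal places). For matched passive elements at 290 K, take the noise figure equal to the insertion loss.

4.64 dB

Convert to linear (a loss of L dB is a gain of −L dB): F_i = 10^(NF_i/10), G_i = 10^(G_i,dB/10)
  Stage 1: F_1 = 10^(2.35/10) = 1.718, G_1 = 10^(−2.35/10) = 0.5821
  Stage 2: F_2 = 10^(1.34/10) = 1.361, G_2 = 10^(13.5/10) = 22.39
  Stage 3: F_3 = 10^(9.25/10) = 8.414, G_3 = 10^(−7.26/10) = 0.1879
Friis cascade:
  F = 1.718 + (1.361 − 1)/0.5821 + (8.414 − 1)/13.03 = 2.908
NF = 10 log₁₀(2.908) = 4.64 dB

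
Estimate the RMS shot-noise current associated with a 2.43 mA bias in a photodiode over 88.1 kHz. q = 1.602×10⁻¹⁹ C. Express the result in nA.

8.28 nA

I_n = √(2qI·B)
2qI·B = 2 × 1.602×10⁻¹⁹ × 2.43×10⁻³ × 8.81×10⁴ = 6.86×10⁻¹⁷ A²
I_n = √(6.86×10⁻¹⁷) = 8.28×10⁻⁹ A = 8.28 nA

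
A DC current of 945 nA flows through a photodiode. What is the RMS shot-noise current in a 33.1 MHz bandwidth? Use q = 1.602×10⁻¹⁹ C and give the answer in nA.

3.17 nA

I_n = √(2qI·B)
2qI·B = 2 × 1.602×10⁻¹⁹ × 9.45×10⁻⁷ × 3.31×10⁷ = 1.00×10⁻¹⁷ A²
I_n = √(1.00×10⁻¹⁷) = 3.17×10⁻⁹ A = 3.17 nA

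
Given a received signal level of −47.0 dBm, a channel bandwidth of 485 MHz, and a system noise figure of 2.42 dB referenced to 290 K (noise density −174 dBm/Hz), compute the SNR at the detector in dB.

37.7 dB

Noise floor: N = −174 + 10 log₁₀(B) + NF
10 log₁₀(4.85×10⁸) = 86.86 dB
N = −174 + 86.86 + 2.42 = −84.72 dBm
SNR = P_sig − N = −47.0 − (−84.72) = 37.72 dB → 37.7 dB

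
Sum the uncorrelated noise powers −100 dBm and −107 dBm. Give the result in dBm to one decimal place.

−99.2 dBm

Convert to linear, add, convert back:
P₁ = 1.00×10⁻¹³ W, P₂ = 2.00×10⁻¹⁴ W
P_tot = 1.20×10⁻¹³ W → 10 log₁₀(P_tot / 10⁻³) = −99.2 dBm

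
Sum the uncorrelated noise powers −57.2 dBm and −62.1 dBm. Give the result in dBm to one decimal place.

−56.0 dBm

Convert to linear, add, convert back:
P₁ = 1.91×10⁻⁹ W, P₂ = 6.17×10⁻¹⁰ W
P_tot = 2.52×10⁻⁹ W → 10 log₁₀(P_tot / 10⁻³) = −56.0 dBm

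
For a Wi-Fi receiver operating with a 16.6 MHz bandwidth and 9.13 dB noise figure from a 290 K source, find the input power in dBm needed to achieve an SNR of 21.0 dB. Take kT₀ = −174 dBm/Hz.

Sensitivity = −174 + 10 log₁₀(B) + NF + SNR_min
= −174 + 72.2 + 9.13 + 21.0
= −71.67 dBm → −71.7 dBm

−71.7 dBm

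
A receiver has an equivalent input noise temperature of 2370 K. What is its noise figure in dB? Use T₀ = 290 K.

F = 1 + T_e/T₀ = 1 + 2370/290 = 9.17241
NF = 10 log₁₀(9.17241) = 9.62 dB

9.62 dB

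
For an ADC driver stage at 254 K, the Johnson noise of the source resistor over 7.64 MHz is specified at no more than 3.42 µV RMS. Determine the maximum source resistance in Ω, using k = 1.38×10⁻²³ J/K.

Johnson–Nyquist: V_n = √(4kTRB) ⇒ R = V_n² / (4kTB)
4kTB = 4 × 1.38×10⁻²³ × 254 × 7.64×10⁶ = 1.07×10⁻¹³
R = (3.42×10⁻⁶)² / 1.07×10⁻¹³ = 1.09×10² Ω = 109 Ω

109 Ω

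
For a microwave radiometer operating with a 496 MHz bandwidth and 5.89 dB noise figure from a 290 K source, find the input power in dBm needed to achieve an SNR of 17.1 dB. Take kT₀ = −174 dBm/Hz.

−64.1 dBm

Sensitivity = −174 + 10 log₁₀(B) + NF + SNR_min
= −174 + 86.95 + 5.89 + 17.1
= −64.06 dBm → −64.1 dBm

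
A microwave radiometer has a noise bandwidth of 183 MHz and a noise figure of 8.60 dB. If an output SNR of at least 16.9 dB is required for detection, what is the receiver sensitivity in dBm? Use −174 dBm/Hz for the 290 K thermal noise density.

Sensitivity = −174 + 10 log₁₀(B) + NF + SNR_min
= −174 + 82.62 + 8.60 + 16.9
= −65.88 dBm → −65.9 dBm

−65.9 dBm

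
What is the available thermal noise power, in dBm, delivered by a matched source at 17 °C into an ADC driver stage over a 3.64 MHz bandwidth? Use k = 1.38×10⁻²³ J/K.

−108.4 dBm

T = 17 °C + 273.15 = 290.15 K
P_n = kTB = 1.38×10⁻²³ × 290.15 × 3.64×10⁶ = 1.46×10⁻¹⁴ W
In dBm: 10 log₁₀(1.46×10⁻¹⁴ / 10⁻³) = −108.4 dBm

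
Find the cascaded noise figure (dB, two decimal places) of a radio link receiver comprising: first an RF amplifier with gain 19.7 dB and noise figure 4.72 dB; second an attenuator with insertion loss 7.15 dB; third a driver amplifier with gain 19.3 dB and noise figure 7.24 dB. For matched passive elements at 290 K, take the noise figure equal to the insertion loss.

5.12 dB

Convert to linear (a loss of L dB is a gain of −L dB): F_i = 10^(NF_i/10), G_i = 10^(G_i,dB/10)
  Stage 1: F_1 = 10^(4.72/10) = 2.965, G_1 = 10^(19.7/10) = 93.33
  Stage 2: F_2 = 10^(7.15/10) = 5.188, G_2 = 10^(−7.15/10) = 0.1928
  Stage 3: F_3 = 10^(7.24/10) = 5.297, G_3 = 10^(19.3/10) = 85.11
Friis cascade:
  F = 2.965 + (5.188 − 1)/93.33 + (5.297 − 1)/17.99 = 3.249
NF = 10 log₁₀(3.249) = 5.12 dB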